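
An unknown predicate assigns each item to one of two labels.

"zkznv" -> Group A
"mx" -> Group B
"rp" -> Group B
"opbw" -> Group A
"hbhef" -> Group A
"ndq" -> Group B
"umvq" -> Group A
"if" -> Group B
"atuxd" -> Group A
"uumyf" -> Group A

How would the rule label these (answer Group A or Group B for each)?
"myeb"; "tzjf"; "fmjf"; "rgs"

Every 'Group A' example satisfies: length ≥ 4. None of the 'Group B' examples do.
Group A: "myeb", since length 4.
Group A: "tzjf", since length 4.
Group A: "fmjf", since length 4.
Group B: "rgs", since length 3.

Group A, Group A, Group A, Group B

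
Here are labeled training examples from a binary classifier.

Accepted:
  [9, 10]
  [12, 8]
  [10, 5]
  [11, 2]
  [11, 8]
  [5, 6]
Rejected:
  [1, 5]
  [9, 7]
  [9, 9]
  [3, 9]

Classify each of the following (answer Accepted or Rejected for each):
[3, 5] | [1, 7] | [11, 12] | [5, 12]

Rejected, Rejected, Accepted, Accepted

The classifier is using: product is even.
[3, 5]: 3·5 = 15 — lacks this property, so Rejected.
[1, 7]: 1·7 = 7 — lacks this property, so Rejected.
[11, 12]: 11·12 = 132 — checks out, so Accepted.
[5, 12]: 5·12 = 60 — checks out, so Accepted.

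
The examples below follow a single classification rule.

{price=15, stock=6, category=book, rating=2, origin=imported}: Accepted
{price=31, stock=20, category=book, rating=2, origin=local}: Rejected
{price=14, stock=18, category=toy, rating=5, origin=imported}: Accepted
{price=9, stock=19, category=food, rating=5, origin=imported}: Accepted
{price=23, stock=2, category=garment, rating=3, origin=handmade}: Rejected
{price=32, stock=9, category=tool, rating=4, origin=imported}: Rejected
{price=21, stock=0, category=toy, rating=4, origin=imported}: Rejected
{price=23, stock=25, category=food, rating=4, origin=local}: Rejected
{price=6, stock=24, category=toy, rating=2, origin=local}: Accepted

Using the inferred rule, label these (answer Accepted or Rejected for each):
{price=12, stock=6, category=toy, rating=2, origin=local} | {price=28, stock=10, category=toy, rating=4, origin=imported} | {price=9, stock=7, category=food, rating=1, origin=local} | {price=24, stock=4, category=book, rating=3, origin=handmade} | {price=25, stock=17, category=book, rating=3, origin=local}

'Accepted' ⟺ price ≤ 15.

Accepted, Rejected, Accepted, Rejected, Rejected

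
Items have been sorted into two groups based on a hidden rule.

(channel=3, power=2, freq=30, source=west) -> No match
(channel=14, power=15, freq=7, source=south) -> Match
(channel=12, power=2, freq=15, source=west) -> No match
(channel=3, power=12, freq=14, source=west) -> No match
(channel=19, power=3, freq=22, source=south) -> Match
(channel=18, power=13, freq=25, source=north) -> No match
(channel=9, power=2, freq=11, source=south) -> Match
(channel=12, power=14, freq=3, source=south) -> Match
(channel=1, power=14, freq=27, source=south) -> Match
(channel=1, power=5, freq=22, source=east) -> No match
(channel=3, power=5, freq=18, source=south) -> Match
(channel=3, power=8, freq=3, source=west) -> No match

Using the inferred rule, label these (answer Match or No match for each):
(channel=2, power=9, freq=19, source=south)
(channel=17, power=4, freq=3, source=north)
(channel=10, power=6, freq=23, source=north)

Match, No match, No match

'Match' ⟺ source is south.
(channel=2, power=9, freq=19, source=south): source is south — fits, so Match. (channel=17, power=4, freq=3, source=north): source is north — does not fit, so No match. (channel=10, power=6, freq=23, source=north): source is north — does not fit, so No match.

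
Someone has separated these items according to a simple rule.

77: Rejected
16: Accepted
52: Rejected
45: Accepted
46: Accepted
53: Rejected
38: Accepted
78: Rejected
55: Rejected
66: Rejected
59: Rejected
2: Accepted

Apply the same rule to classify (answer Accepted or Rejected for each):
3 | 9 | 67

All 'Accepted' examples share one property — at most 46 — and every 'Rejected' example lacks it.
3 — 3 ≤ 46, hence Accepted.
9 — 9 ≤ 46, hence Accepted.
67 — 67 > 46, hence Rejected.

Accepted, Accepted, Rejected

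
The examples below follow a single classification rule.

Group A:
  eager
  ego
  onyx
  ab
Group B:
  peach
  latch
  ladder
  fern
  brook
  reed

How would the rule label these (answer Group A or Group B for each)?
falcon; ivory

Group B, Group A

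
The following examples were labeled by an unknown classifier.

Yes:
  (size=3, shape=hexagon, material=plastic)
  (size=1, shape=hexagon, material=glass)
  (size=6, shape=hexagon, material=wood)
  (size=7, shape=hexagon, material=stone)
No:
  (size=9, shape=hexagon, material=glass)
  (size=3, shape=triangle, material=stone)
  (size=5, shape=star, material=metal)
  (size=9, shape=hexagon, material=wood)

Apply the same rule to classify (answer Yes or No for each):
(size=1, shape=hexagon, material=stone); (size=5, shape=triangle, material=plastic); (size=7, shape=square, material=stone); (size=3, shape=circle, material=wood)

All 'Yes' examples share one property — shape is hexagon AND size ≤ 7 — and every 'No' example lacks it.

Yes, No, No, No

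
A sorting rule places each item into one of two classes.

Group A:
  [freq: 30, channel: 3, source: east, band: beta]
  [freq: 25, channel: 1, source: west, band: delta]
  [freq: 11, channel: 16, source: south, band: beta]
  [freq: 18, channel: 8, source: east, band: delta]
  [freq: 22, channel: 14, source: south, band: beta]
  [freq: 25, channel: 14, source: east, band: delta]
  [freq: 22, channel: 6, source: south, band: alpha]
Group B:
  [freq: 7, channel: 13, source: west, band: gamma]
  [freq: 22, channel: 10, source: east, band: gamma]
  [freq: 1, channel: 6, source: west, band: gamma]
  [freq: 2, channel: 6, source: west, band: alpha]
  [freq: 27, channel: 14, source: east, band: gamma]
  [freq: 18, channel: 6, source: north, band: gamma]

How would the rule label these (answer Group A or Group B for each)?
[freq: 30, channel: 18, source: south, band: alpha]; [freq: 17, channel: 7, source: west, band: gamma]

The classifier is using: band is not gamma AND freq ≥ 7.
[freq: 30, channel: 18, source: south, band: alpha] → band is alpha, freq = 30 → Group A. [freq: 17, channel: 7, source: west, band: gamma] → band is gamma, freq = 17 → Group B.

Group A, Group B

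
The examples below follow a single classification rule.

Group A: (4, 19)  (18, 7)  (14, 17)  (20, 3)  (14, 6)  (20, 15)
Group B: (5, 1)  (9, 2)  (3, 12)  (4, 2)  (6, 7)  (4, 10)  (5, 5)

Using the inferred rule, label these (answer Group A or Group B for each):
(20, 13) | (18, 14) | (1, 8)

Group A, Group A, Group B

The rule appears to be: sum ≥ 20.
(20, 13): 20+13 = 33 — qualifies, so Group A. (18, 14): 18+14 = 32 — qualifies, so Group A. (1, 8): 1+8 = 9 — fails this test, so Group B.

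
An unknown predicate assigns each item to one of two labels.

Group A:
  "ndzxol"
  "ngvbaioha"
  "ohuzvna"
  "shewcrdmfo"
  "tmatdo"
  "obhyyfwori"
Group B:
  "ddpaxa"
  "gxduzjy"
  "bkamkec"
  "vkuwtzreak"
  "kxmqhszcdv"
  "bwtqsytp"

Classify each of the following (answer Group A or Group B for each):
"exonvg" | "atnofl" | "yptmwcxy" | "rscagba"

Rule: contains 'o'. This holds for each 'Group A' example and fails for each 'Group B' one.
"exonvg" → has 'o' → Group A.
"atnofl" → has 'o' → Group A.
"yptmwcxy" → no 'o' → Group B.
"rscagba" → no 'o' → Group B.

Group A, Group A, Group B, Group B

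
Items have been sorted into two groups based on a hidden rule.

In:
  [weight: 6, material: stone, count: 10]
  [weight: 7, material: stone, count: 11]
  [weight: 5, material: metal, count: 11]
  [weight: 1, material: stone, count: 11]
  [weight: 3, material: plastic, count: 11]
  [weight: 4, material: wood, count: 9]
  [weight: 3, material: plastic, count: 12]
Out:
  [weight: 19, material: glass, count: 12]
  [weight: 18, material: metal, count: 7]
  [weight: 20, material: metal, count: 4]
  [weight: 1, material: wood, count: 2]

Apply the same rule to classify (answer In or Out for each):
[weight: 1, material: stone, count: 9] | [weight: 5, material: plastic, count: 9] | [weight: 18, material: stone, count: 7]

One predicate separates the groups cleanly: count ≥ 4 AND weight ≤ 7.
[weight: 1, material: stone, count: 9] → count = 9, weight = 1 → In.
[weight: 5, material: plastic, count: 9] → count = 9, weight = 5 → In.
[weight: 18, material: stone, count: 7] → count = 7, weight = 18 → Out.

In, In, Out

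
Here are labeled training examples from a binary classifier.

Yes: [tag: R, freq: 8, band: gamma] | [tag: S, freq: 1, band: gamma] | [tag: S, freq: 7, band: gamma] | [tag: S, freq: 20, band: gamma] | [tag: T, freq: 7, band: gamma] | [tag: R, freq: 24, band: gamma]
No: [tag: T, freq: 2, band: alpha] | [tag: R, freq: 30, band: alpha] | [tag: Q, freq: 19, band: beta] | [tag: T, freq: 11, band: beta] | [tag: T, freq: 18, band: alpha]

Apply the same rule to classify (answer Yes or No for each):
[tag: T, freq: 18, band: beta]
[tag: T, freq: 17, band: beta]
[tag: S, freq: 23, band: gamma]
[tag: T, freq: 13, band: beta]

No, No, Yes, No

The pattern is that an item is 'Yes' exactly when: band is gamma.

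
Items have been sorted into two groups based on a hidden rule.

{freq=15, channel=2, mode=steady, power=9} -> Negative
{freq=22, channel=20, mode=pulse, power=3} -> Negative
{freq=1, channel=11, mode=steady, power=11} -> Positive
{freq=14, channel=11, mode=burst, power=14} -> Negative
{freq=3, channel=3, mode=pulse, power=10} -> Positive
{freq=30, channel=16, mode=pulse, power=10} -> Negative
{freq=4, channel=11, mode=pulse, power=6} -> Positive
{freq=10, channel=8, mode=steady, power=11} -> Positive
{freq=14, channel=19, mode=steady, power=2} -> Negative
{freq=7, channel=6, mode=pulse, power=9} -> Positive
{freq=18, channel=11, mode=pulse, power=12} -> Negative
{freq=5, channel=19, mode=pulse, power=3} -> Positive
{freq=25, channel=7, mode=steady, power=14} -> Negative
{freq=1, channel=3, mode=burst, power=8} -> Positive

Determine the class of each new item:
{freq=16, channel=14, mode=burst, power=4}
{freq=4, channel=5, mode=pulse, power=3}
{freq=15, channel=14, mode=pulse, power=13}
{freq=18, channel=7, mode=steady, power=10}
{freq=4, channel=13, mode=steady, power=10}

Negative, Positive, Negative, Negative, Positive

All 'Positive' examples share one property — freq ≤ 10 — and every 'Negative' example lacks it.
Negative: {freq=16, channel=14, mode=burst, power=4}, since freq = 16.
Positive: {freq=4, channel=5, mode=pulse, power=3}, since freq = 4.
Negative: {freq=15, channel=14, mode=pulse, power=13}, since freq = 15.
Negative: {freq=18, channel=7, mode=steady, power=10}, since freq = 18.
Positive: {freq=4, channel=13, mode=steady, power=10}, since freq = 4.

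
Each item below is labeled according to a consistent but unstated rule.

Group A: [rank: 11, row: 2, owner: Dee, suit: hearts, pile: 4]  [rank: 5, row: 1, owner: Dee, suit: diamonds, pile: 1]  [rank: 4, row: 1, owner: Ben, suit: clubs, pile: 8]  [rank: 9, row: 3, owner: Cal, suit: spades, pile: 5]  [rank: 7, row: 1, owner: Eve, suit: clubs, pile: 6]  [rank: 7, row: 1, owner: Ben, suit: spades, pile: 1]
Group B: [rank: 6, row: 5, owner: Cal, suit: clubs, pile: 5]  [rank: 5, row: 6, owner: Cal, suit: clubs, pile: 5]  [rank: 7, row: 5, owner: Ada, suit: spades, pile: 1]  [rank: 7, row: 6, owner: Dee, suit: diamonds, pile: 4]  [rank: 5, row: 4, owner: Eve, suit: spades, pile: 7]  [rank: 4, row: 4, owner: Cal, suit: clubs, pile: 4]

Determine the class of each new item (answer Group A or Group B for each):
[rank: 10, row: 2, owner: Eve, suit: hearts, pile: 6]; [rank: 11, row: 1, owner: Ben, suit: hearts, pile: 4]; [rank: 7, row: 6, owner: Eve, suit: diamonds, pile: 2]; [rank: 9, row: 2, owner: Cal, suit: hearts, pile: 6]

Group A, Group A, Group B, Group A

The pattern is that an item is 'Group A' exactly when: row ≤ 3.
Group A: [rank: 10, row: 2, owner: Eve, suit: hearts, pile: 6], since row = 2.
Group A: [rank: 11, row: 1, owner: Ben, suit: hearts, pile: 4], since row = 1.
Group B: [rank: 7, row: 6, owner: Eve, suit: diamonds, pile: 2], since row = 6.
Group A: [rank: 9, row: 2, owner: Cal, suit: hearts, pile: 6], since row = 2.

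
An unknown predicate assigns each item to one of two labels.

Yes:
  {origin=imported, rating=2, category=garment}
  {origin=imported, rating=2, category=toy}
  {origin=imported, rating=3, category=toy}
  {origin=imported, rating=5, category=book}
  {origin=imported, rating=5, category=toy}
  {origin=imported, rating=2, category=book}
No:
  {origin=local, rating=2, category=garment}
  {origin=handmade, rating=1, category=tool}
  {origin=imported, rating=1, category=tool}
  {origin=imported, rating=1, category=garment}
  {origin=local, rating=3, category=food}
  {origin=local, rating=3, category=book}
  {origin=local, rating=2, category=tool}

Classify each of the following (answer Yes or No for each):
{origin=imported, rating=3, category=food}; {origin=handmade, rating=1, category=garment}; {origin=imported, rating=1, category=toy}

The common property of the 'Yes' items is: origin is imported AND rating ≥ 2. No 'No' item has it.
{origin=imported, rating=3, category=food}: Yes (origin is imported, rating = 3). {origin=handmade, rating=1, category=garment}: No (origin is handmade, rating = 1). {origin=imported, rating=1, category=toy}: No (origin is imported, rating = 1).

Yes, No, No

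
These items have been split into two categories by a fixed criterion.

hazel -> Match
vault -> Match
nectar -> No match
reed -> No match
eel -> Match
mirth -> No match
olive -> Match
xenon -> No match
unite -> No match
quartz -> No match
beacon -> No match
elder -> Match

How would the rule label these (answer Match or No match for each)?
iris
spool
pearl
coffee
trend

'Match' ⟺ contains 'l'.
iris → no 'l' → No match. spool → has 'l' → Match. pearl → has 'l' → Match. coffee → no 'l' → No match. trend → no 'l' → No match.

No match, Match, Match, No match, No match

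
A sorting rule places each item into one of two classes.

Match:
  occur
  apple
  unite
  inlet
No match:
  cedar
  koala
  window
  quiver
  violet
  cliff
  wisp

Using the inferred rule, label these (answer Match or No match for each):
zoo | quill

No match, No match

The rule appears to be: starts with a vowel.
No match: zoo, since starts with 'z'.
No match: quill, since starts with 'q'.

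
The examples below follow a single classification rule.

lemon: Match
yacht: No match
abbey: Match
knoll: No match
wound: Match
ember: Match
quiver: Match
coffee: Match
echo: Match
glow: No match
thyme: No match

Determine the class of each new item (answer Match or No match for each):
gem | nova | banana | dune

No match, Match, Match, Match

Rule: has ≥ 2 vowels. This holds for each 'Match' example and fails for each 'No match' one.
gem — 1 vowel, hence No match.
nova — 2 vowels, hence Match.
banana — 3 vowels, hence Match.
dune — 2 vowels, hence Match.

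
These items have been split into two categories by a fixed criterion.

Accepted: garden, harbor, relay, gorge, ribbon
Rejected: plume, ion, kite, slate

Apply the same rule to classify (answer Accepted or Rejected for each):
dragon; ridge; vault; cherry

Checking candidate rules against both groups, what survives is: contains 'r'.
dragon → has 'r' → Accepted.
ridge → has 'r' → Accepted.
vault → no 'r' → Rejected.
cherry → has 'r' → Accepted.

Accepted, Accepted, Rejected, Accepted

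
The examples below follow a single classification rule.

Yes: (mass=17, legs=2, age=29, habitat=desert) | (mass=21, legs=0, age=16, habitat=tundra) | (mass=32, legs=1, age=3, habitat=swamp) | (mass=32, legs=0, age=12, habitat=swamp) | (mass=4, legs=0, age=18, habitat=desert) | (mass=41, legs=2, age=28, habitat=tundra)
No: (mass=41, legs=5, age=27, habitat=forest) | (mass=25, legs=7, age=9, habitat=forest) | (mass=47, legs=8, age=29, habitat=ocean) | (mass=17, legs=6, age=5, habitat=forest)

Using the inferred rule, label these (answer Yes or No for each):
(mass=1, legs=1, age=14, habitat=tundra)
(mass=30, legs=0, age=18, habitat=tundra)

Yes, Yes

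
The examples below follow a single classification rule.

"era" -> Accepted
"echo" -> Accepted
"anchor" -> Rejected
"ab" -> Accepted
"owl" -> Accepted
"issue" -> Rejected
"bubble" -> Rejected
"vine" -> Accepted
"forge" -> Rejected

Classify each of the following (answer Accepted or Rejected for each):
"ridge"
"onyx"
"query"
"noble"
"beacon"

Rejected, Accepted, Rejected, Rejected, Rejected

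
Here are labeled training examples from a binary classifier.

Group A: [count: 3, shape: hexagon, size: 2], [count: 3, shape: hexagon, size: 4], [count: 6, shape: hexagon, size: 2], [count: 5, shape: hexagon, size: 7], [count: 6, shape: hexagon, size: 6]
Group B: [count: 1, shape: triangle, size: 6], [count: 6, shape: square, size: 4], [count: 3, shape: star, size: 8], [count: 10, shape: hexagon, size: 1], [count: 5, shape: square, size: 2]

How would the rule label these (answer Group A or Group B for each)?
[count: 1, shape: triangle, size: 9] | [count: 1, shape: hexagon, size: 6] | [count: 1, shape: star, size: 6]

All 'Group A' examples share one property — shape is hexagon AND size ≥ 2 — and every 'Group B' example lacks it.
[count: 1, shape: triangle, size: 9] — shape is triangle, size = 9, hence Group B.
[count: 1, shape: hexagon, size: 6] — shape is hexagon, size = 6, hence Group A.
[count: 1, shape: star, size: 6] — shape is star, size = 6, hence Group B.

Group B, Group A, Group B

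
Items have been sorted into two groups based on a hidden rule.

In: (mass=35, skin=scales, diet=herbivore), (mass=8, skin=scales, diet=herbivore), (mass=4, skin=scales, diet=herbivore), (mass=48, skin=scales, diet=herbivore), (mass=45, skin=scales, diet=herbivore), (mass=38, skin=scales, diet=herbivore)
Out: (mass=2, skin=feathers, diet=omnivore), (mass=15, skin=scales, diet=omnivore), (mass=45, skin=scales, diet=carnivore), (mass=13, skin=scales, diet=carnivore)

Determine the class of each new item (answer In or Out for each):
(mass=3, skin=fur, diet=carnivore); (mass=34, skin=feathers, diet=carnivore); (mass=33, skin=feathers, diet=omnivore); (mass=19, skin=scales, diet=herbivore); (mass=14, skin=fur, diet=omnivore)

All 'In' examples share one property — diet is herbivore — and every 'Out' example lacks it.
(mass=3, skin=fur, diet=carnivore): diet is carnivore, fails the rule → Out. (mass=34, skin=feathers, diet=carnivore): diet is carnivore, fails the rule → Out. (mass=33, skin=feathers, diet=omnivore): diet is omnivore, fails the rule → Out. (mass=19, skin=scales, diet=herbivore): diet is herbivore, satisfies this → In. (mass=14, skin=fur, diet=omnivore): diet is omnivore, fails the rule → Out.

Out, Out, Out, In, Out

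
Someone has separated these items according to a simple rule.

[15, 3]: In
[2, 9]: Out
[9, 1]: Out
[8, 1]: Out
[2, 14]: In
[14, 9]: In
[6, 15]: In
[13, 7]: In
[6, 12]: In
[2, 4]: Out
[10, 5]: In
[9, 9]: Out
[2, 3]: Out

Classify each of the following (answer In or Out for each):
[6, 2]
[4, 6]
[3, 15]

Out, Out, In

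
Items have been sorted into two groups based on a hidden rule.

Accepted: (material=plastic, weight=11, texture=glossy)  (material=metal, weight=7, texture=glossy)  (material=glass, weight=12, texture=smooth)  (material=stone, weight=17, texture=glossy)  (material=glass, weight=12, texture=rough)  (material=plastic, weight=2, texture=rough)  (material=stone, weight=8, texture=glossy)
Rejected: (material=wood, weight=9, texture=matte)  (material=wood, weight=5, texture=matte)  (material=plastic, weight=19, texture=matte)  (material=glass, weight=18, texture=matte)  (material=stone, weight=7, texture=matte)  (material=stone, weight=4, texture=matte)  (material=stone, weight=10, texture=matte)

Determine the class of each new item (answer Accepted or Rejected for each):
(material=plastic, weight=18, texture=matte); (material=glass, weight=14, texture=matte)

Rejected, Rejected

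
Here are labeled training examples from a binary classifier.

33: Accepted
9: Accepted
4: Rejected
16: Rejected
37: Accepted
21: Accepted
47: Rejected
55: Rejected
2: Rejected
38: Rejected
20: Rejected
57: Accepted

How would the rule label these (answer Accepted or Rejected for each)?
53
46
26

'Accepted' ⟺ ≡ 1 (mod 4).
53: 53 mod 4 = 1, checks out → Accepted.
46: 46 mod 4 = 2, does not pass → Rejected.
26: 26 mod 4 = 2, does not pass → Rejected.

Accepted, Rejected, Rejected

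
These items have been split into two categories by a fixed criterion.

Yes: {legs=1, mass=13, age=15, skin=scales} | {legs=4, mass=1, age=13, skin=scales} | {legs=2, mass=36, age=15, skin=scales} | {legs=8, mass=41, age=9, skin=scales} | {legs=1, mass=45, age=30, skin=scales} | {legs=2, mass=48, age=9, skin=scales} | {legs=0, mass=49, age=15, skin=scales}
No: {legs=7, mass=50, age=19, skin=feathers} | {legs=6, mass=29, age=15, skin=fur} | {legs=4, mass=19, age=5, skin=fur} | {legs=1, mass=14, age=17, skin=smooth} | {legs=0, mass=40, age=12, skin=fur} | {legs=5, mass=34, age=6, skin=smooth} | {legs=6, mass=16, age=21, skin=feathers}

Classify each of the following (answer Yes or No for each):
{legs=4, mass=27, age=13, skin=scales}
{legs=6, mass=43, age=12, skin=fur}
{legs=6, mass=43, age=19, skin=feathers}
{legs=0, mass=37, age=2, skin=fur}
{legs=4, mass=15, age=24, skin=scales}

Yes, No, No, No, Yes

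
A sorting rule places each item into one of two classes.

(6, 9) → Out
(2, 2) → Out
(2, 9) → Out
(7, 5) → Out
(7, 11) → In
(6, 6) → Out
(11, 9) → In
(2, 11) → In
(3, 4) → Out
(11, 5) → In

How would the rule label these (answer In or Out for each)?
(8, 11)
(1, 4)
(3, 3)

A rule that fits every label: max ≥ 11 — true of each 'In' example, false of each 'Out' one.
(8, 11) — max 11, hence In. (1, 4) — max 4, hence Out. (3, 3) — max 3, hence Out.

In, Out, Out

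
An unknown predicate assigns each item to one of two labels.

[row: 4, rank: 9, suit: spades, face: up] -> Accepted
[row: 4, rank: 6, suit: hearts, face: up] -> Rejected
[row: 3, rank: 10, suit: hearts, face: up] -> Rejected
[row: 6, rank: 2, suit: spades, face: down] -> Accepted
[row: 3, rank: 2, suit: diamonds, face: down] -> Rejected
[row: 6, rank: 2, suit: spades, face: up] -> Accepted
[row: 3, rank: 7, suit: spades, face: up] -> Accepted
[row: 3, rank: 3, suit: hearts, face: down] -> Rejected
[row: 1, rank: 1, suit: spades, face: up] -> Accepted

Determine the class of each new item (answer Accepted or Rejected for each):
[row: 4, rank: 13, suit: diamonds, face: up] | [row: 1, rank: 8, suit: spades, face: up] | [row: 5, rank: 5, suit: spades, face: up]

Rejected, Accepted, Accepted

Every 'Accepted' example satisfies: suit is spades. None of the 'Rejected' examples do.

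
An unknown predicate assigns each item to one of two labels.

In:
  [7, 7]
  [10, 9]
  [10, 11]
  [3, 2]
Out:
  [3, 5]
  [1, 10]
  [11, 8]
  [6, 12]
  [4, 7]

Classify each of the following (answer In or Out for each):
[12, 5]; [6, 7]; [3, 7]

The pattern is that an item is 'In' exactly when: |first − second| ≤ 1.

Out, In, Out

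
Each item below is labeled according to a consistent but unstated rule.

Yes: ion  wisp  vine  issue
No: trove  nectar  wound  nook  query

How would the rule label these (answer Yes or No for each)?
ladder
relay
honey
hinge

No, No, No, Yes

One predicate separates the groups cleanly: contains 'i'.
ladder: no 'i' — does not fit, so No. relay: no 'i' — does not fit, so No. honey: no 'i' — does not fit, so No. hinge: has 'i' — fits, so Yes.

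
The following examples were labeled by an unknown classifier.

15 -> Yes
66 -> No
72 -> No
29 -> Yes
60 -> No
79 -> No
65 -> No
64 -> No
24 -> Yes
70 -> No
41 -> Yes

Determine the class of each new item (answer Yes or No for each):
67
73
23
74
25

The classifier is using: at most 41.
67 → 67 > 41 → No. 73 → 73 > 41 → No. 23 → 23 ≤ 41 → Yes. 74 → 74 > 41 → No. 25 → 25 ≤ 41 → Yes.

No, No, Yes, No, Yes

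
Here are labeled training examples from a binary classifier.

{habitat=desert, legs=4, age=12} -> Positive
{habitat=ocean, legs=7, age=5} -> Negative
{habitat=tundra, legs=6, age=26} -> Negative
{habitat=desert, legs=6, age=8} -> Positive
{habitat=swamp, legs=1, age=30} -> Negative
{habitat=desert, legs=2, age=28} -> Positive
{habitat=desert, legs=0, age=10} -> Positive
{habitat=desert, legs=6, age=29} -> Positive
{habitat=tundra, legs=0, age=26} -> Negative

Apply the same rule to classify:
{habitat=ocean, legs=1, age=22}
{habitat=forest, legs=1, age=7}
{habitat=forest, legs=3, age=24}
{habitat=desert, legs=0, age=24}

Negative, Negative, Negative, Positive

The distinguishing property — habitat is desert — holds for all the 'Positive' cases and none of the 'Negative' cases.
Negative: {habitat=ocean, legs=1, age=22}, since habitat is ocean. Negative: {habitat=forest, legs=1, age=7}, since habitat is forest. Negative: {habitat=forest, legs=3, age=24}, since habitat is forest. Positive: {habitat=desert, legs=0, age=24}, since habitat is desert.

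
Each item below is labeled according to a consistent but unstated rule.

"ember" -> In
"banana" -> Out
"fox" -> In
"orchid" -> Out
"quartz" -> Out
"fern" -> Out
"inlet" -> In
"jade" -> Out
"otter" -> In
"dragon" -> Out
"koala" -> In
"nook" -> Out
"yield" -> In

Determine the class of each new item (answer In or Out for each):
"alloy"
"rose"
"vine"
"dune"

In, Out, Out, Out

The common property of the 'In' items is: odd length. No 'Out' item has it.
"alloy": length 5 — meets the rule, so In. "rose": length 4 — fails this test, so Out. "vine": length 4 — fails this test, so Out. "dune": length 4 — fails this test, so Out.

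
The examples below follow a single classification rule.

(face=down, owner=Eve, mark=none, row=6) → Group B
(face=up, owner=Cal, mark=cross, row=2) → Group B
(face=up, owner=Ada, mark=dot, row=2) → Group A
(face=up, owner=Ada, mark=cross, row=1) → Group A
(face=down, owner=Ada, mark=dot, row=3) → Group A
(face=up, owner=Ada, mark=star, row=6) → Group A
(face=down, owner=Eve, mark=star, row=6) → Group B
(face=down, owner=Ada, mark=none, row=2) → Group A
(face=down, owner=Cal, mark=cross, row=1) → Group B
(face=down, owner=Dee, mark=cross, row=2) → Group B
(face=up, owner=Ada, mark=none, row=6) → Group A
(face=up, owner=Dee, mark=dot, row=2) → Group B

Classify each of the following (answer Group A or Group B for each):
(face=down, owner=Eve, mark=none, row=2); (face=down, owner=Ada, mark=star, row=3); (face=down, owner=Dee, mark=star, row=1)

Group B, Group A, Group B

The rule appears to be: owner is Ada.
(face=down, owner=Eve, mark=none, row=2): owner is Eve — fails this test, so Group B.
(face=down, owner=Ada, mark=star, row=3): owner is Ada — has this property, so Group A.
(face=down, owner=Dee, mark=star, row=1): owner is Dee — fails this test, so Group B.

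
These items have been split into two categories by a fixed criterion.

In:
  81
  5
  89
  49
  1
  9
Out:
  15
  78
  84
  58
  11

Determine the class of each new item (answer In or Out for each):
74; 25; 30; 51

Checking candidate rules against both groups, what survives is: ≡ 1 (mod 4).
74: 74 mod 4 = 2, does not fit → Out.
25: 25 mod 4 = 1, fits → In.
30: 30 mod 4 = 2, does not fit → Out.
51: 51 mod 4 = 3, does not fit → Out.

Out, In, Out, Out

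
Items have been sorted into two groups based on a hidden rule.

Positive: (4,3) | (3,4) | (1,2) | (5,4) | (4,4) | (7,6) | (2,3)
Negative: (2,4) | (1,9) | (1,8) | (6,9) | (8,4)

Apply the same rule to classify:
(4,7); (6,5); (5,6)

The rule appears to be: |first − second| ≤ 1.
(4,7): Negative (|4−7| = 3).
(6,5): Positive (|6−5| = 1).
(5,6): Positive (|5−6| = 1).

Negative, Positive, Positive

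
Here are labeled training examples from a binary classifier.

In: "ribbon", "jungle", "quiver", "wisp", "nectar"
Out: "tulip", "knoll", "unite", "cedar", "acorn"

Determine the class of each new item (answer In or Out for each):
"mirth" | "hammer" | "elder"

Out, In, Out

The common property of the 'In' items is: even length. No 'Out' item has it.
"mirth" → length 5 → Out. "hammer" → length 6 → In. "elder" → length 5 → Out.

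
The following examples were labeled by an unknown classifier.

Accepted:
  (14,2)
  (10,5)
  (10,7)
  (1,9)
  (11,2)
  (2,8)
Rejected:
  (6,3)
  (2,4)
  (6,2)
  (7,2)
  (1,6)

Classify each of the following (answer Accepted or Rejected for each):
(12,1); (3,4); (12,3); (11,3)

'Accepted' ⟺ sum ≥ 10.

Accepted, Rejected, Accepted, Accepted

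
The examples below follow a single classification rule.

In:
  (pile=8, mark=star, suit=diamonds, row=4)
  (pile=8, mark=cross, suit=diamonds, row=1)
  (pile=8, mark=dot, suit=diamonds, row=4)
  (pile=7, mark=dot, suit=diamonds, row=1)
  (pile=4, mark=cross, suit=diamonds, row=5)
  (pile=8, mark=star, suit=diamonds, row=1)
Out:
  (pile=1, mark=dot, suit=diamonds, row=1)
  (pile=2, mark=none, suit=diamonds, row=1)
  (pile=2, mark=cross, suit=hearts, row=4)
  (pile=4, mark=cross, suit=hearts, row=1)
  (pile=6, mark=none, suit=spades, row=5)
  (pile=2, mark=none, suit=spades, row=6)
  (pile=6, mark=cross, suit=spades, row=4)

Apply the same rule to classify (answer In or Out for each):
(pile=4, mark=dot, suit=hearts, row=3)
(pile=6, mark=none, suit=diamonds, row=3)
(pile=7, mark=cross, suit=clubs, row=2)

'In' ⟺ suit is diamonds AND pile ≥ 4.
(pile=4, mark=dot, suit=hearts, row=3): suit is hearts, pile = 4, doesn't qualify → Out.
(pile=6, mark=none, suit=diamonds, row=3): suit is diamonds, pile = 6, checks out → In.
(pile=7, mark=cross, suit=clubs, row=2): suit is clubs, pile = 7, doesn't qualify → Out.

Out, In, Out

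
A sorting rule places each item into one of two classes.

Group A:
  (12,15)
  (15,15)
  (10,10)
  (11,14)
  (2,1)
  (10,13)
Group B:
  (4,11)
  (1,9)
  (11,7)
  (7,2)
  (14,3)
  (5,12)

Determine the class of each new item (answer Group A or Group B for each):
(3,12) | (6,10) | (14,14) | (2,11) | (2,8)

The simplest hypothesis consistent with all the labels is: |first − second| ≤ 3.
(3,12): |3−12| = 9 — fails this test, so Group B. (6,10): |6−10| = 4 — fails this test, so Group B. (14,14): |14−14| = 0 — passes, so Group A. (2,11): |2−11| = 9 — fails this test, so Group B. (2,8): |2−8| = 6 — fails this test, so Group B.

Group B, Group B, Group A, Group B, Group B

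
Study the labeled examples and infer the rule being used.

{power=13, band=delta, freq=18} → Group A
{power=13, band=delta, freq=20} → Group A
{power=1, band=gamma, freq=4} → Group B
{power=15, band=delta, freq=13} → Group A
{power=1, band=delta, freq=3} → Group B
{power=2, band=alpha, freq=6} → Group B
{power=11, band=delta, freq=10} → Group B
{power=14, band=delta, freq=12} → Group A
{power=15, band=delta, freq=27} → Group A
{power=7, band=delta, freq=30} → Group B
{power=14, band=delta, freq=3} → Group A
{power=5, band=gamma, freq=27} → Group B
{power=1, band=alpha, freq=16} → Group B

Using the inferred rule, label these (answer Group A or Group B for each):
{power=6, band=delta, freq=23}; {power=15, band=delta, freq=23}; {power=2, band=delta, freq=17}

Group B, Group A, Group B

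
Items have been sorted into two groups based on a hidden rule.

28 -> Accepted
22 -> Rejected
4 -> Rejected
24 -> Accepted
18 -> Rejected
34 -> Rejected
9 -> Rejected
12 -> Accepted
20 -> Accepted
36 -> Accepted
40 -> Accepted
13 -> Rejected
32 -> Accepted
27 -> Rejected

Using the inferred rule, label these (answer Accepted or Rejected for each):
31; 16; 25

Rejected, Accepted, Rejected

A rule that fits every label: multiple of 4 AND at least 9 — true of each 'Accepted' example, false of each 'Rejected' one.
31: Rejected (31 = 4·7 + 3, 31 ≥ 9).
16: Accepted (16 = 4·4, 16 ≥ 9).
25: Rejected (25 = 4·6 + 1, 25 ≥ 9).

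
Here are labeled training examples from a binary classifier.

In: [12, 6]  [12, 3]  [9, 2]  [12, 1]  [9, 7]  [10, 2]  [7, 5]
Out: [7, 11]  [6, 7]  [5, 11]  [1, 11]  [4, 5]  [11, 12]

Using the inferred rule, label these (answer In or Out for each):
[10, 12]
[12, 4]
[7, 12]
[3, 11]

Out, In, Out, Out

A rule that fits every label: first > second — true of each 'In' example, false of each 'Out' one.
Out: [10, 12], since 10 < 12. In: [12, 4], since 12 > 4. Out: [7, 12], since 7 < 12. Out: [3, 11], since 3 < 11.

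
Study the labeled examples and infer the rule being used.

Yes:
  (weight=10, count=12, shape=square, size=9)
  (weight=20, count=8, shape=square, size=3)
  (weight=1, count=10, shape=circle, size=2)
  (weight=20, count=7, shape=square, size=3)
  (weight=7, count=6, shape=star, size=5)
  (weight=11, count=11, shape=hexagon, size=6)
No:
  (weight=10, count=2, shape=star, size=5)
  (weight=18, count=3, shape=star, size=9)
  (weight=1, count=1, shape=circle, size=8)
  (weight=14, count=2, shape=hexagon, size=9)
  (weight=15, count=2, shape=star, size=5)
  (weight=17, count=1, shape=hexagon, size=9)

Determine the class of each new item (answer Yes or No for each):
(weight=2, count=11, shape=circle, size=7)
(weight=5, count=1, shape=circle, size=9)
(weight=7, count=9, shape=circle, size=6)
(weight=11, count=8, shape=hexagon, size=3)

Yes, No, Yes, Yes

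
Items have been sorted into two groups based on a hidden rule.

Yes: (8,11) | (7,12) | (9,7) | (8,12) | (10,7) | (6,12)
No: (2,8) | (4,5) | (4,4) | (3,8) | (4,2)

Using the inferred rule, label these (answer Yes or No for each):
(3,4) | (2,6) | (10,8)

No, No, Yes

The common property of the 'Yes' items is: sum ≥ 16. No 'No' item has it.
(3,4) → 3+4 = 7 → No.
(2,6) → 2+6 = 8 → No.
(10,8) → 10+8 = 18 → Yes.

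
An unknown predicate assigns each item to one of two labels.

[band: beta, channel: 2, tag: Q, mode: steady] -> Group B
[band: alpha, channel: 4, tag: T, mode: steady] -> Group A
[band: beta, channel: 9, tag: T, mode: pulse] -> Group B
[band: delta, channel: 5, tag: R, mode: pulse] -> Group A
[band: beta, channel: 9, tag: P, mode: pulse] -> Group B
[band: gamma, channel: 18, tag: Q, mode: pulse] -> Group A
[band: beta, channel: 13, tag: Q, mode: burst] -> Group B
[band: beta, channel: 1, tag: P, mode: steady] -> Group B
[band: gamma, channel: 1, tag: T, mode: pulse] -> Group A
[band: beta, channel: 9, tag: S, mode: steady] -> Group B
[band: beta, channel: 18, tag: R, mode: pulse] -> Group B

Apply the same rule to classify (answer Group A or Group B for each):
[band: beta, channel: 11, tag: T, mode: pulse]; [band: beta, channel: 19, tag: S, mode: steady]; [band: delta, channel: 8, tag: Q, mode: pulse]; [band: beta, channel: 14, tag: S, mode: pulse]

A rule that fits every label: band is not beta — true of each 'Group A' example, false of each 'Group B' one.
[band: beta, channel: 11, tag: T, mode: pulse]: band is beta, fails this test → Group B. [band: beta, channel: 19, tag: S, mode: steady]: band is beta, fails this test → Group B. [band: delta, channel: 8, tag: Q, mode: pulse]: band is delta, satisfies this → Group A. [band: beta, channel: 14, tag: S, mode: pulse]: band is beta, fails this test → Group B.

Group B, Group B, Group A, Group B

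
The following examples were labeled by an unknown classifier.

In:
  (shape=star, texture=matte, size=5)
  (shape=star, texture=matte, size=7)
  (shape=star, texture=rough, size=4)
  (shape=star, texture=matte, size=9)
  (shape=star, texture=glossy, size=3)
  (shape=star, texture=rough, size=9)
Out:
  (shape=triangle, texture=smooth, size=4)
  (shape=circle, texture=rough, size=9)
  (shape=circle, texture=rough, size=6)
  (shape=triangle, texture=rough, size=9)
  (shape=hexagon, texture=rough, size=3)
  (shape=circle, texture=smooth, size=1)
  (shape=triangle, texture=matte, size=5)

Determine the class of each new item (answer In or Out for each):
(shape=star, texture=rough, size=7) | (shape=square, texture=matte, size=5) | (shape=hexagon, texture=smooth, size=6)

The common property of the 'In' items is: shape is star. No 'Out' item has it.
(shape=star, texture=rough, size=7) → shape is star → In. (shape=square, texture=matte, size=5) → shape is square → Out. (shape=hexagon, texture=smooth, size=6) → shape is hexagon → Out.

In, Out, Out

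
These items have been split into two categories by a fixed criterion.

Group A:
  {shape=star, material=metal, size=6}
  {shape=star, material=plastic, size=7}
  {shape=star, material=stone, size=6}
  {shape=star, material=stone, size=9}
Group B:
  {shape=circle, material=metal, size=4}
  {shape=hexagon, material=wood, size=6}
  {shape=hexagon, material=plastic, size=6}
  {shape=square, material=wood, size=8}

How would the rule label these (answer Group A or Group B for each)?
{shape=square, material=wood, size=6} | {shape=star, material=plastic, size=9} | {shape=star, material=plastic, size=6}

The distinguishing property — shape is star — holds for all the 'Group A' cases and none of the 'Group B' cases.
{shape=square, material=wood, size=6} — shape is square, hence Group B.
{shape=star, material=plastic, size=9} — shape is star, hence Group A.
{shape=star, material=plastic, size=6} — shape is star, hence Group A.

Group B, Group A, Group A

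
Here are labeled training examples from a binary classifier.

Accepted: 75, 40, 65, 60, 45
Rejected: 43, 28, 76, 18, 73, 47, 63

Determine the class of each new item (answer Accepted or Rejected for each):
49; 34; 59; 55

Rejected, Rejected, Rejected, Accepted

A rule that fits every label: multiple of 5 — true of each 'Accepted' example, false of each 'Rejected' one.
49: Rejected (49 = 5·9 + 4).
34: Rejected (34 = 5·6 + 4).
59: Rejected (59 = 5·11 + 4).
55: Accepted (55 = 5·11).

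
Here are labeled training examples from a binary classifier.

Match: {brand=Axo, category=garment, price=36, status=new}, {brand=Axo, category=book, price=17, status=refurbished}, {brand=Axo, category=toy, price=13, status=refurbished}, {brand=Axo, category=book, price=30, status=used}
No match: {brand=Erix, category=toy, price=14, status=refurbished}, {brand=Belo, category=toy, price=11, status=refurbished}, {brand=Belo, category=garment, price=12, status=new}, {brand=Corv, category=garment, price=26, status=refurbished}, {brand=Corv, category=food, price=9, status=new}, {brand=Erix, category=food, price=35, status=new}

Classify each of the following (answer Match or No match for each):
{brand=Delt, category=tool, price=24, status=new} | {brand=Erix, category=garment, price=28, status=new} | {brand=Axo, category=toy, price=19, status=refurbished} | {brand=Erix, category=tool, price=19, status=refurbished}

No match, No match, Match, No match

Looking at the examples, the only property every 'Match' case has and every 'No match' case lacks is: brand is Axo.
{brand=Delt, category=tool, price=24, status=new} — brand is Delt, hence No match.
{brand=Erix, category=garment, price=28, status=new} — brand is Erix, hence No match.
{brand=Axo, category=toy, price=19, status=refurbished} — brand is Axo, hence Match.
{brand=Erix, category=tool, price=19, status=refurbished} — brand is Erix, hence No match.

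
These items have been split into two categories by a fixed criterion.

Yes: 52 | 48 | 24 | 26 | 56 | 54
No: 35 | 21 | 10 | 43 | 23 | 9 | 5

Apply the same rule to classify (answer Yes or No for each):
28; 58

Yes, Yes

The simplest hypothesis consistent with all the labels is: even AND at least 21.
28: Yes (28 is even, 28 ≥ 21). 58: Yes (58 is even, 58 ≥ 21).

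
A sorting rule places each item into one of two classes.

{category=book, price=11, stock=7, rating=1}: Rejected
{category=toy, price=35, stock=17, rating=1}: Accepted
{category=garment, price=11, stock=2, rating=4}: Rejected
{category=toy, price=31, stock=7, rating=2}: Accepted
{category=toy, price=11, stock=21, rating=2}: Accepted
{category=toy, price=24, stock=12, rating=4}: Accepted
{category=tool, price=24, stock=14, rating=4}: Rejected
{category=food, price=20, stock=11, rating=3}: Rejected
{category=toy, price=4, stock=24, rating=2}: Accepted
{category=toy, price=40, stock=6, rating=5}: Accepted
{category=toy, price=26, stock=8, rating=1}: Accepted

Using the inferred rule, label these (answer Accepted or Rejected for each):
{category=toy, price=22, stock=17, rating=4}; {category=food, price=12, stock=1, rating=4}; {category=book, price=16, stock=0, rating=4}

Accepted, Rejected, Rejected

The simplest hypothesis consistent with all the labels is: category is toy.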